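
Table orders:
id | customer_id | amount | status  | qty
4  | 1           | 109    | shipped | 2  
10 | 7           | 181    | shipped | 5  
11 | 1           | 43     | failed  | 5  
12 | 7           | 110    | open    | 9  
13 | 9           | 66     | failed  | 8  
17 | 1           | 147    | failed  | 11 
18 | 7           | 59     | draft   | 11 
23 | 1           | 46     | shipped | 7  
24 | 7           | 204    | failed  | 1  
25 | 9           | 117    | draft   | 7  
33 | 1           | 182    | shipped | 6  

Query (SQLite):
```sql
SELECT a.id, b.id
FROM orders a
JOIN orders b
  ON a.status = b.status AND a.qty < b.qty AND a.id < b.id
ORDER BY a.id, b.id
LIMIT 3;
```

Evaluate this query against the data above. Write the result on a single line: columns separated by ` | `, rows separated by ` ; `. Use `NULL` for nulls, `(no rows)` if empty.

Pairs (a,b) with same status, a.qty < b.qty, a.id < b.id.
status groups: draft:{18,25} failed:{11,13,17,24} open:{12} shipped:{4,10,23,33}
Ordered by (a.id, b.id); first 3.

4 | 10 ; 4 | 23 ; 4 | 33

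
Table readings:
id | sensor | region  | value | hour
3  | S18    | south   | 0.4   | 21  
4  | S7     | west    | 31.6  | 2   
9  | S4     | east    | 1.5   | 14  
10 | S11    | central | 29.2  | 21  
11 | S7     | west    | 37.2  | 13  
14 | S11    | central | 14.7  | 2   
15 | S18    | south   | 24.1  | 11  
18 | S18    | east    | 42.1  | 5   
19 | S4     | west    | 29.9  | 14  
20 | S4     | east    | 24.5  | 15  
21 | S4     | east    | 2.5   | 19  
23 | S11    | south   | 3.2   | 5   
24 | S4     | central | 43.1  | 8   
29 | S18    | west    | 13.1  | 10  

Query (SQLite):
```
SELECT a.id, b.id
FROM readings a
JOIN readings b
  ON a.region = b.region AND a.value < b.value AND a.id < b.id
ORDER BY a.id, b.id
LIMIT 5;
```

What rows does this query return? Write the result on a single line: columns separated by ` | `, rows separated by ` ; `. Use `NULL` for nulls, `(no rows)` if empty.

3 | 15 ; 3 | 23 ; 4 | 11 ; 9 | 18 ; 9 | 20

Pairs (a,b) with same region, a.value < b.value, a.id < b.id.
region groups: central:{10,14,24} east:{9,18,20,21} south:{3,15,23} west:{4,11,19,29}
Ordered by (a.id, b.id); first 5.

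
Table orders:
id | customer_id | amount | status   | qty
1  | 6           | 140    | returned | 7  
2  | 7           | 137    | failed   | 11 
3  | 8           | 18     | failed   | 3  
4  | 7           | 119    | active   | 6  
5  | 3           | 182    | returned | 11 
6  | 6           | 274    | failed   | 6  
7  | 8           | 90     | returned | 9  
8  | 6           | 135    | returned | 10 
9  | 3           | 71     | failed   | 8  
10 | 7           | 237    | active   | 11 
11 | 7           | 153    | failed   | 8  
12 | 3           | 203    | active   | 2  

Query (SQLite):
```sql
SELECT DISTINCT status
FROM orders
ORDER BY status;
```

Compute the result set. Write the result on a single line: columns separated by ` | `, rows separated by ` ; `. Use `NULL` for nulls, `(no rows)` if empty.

active ; failed ; returned

Collect distinct status values from orders.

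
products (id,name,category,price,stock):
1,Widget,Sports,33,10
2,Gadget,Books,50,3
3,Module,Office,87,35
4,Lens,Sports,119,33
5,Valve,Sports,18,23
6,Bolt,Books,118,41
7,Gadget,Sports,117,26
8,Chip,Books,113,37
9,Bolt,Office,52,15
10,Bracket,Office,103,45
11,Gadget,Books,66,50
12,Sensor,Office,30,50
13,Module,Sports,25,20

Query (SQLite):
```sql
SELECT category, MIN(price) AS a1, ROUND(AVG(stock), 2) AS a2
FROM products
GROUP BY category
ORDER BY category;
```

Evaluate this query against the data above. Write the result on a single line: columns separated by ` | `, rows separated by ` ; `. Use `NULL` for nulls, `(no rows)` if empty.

Group products by category.
Per group compute: MIN(price), ROUND(AVG(stock), 2).
  Books: ids {2, 6, 8, 11} → MIN(price)=50, ROUND(AVG(stock), 2)=32.75
  Office: ids {3, 9, 10, 12} → MIN(price)=30, ROUND(AVG(stock), 2)=36.25
  Sports: ids {1, 4, 5, 7, 13} → MIN(price)=18, ROUND(AVG(stock), 2)=22.4

Books | 50 | 32.75 ; Office | 30 | 36.25 ; Sports | 18 | 22.4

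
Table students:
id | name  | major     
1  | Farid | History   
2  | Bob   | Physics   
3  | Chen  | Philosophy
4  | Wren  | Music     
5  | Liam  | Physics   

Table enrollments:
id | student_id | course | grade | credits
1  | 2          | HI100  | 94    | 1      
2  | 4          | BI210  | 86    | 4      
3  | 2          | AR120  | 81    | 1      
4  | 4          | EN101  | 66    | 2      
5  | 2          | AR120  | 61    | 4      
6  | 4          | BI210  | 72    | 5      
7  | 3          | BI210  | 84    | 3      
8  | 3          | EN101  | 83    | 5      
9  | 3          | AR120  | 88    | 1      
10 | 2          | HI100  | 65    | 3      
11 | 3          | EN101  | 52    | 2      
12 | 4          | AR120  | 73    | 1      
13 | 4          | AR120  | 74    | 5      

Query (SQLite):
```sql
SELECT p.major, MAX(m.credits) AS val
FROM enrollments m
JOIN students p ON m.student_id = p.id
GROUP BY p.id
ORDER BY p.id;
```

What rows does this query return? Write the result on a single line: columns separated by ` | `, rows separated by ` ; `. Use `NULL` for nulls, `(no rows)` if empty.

Physics | 4 ; Philosophy | 5 ; Music | 5

Join each enrollments row to its students via student_id.
Group joined rows by students.id; compute MAX(m.credits) per group.
  2: ids {1, 3, 5, 10} → MAX(m.credits)=4
  3: ids {7, 8, 9, 11} → MAX(m.credits)=5
  4: ids {2, 4, 6, 12, 13} → MAX(m.credits)=5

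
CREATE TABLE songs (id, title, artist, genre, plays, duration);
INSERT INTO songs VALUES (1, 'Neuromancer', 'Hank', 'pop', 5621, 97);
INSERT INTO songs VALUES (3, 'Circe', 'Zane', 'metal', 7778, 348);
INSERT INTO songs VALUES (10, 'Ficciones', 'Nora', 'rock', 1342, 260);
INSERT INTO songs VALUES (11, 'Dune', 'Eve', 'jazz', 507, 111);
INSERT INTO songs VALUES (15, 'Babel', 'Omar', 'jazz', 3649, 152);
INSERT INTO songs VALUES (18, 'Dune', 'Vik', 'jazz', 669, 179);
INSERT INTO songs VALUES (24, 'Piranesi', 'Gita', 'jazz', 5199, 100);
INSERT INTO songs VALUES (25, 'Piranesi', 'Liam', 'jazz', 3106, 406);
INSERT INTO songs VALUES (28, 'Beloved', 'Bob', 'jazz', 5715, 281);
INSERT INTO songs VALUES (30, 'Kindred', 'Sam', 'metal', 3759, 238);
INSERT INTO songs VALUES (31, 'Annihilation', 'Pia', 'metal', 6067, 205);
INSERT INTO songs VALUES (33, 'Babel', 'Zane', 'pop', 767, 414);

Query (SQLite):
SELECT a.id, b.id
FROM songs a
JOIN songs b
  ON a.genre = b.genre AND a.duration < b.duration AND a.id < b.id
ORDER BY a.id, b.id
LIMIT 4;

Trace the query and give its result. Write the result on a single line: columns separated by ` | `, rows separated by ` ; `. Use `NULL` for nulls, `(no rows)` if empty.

1 | 33 ; 11 | 15 ; 11 | 18 ; 11 | 25

Pairs (a,b) with same genre, a.duration < b.duration, a.id < b.id.
genre groups: jazz:{11,15,18,24,25,28} metal:{3,30,31} pop:{1,33} rock:{10}
Ordered by (a.id, b.id); first 4.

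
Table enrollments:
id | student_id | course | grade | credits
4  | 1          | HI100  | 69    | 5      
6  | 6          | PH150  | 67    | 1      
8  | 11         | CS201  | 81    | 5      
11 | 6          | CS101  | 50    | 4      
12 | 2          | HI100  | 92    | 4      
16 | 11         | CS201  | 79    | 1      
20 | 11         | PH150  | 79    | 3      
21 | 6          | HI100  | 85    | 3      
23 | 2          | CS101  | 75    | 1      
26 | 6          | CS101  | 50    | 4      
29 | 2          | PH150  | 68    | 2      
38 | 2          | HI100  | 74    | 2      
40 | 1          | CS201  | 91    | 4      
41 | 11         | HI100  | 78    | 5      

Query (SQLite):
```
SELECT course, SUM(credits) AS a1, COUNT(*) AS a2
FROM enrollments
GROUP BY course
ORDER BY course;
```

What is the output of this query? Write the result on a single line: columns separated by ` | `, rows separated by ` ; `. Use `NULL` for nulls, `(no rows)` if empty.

CS101 | 9 | 3 ; CS201 | 10 | 3 ; HI100 | 19 | 5 ; PH150 | 6 | 3

Group enrollments by course.
Per group compute: SUM(credits), COUNT(*).
  CS101: ids {11, 23, 26} → SUM(credits)=9, COUNT(*)=3
  CS201: ids {8, 16, 40} → SUM(credits)=10, COUNT(*)=3
  HI100: ids {4, 12, 21, 38, 41} → SUM(credits)=19, COUNT(*)=5
  PH150: ids {6, 20, 29} → SUM(credits)=6, COUNT(*)=3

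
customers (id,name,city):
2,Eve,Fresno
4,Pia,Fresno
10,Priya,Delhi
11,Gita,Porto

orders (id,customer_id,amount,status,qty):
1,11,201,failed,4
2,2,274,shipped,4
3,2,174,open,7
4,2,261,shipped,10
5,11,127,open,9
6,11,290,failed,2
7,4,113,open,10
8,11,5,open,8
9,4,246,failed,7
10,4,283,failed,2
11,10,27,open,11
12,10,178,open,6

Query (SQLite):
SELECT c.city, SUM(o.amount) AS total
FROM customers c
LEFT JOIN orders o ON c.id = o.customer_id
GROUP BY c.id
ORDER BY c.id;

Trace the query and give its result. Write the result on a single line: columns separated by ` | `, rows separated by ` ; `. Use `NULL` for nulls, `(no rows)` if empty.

Fresno | 709 ; Fresno | 642 ; Delhi | 205 ; Porto | 623

LEFT JOIN keeps every customers row; unmatched ones get NULL for orders columns.
Group by customers.id and compute SUM(o.amount). SUM over an all-NULL group is NULL.
  2: ids {2, 3, 4} → SUM(o.amount)=709
  4: ids {7, 9, 10} → SUM(o.amount)=642
  10: ids {11, 12} → SUM(o.amount)=205
  11: ids {1, 5, 6, 8} → SUM(o.amount)=623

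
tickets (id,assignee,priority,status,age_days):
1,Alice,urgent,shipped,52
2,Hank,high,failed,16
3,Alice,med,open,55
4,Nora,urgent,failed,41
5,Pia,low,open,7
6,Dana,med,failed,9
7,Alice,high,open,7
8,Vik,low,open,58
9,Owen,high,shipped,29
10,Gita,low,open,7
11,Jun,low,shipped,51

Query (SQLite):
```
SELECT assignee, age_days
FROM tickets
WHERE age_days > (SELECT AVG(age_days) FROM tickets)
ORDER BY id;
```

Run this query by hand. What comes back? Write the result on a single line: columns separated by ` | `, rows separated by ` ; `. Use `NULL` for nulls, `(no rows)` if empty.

Alice | 52 ; Alice | 55 ; Nora | 41 ; Vik | 58 ; Jun | 51

Scalar subquery: AVG(age_days) over all tickets rows = 30.181818 (≈; comparison uses full precision).
Keep rows where age_days > that value.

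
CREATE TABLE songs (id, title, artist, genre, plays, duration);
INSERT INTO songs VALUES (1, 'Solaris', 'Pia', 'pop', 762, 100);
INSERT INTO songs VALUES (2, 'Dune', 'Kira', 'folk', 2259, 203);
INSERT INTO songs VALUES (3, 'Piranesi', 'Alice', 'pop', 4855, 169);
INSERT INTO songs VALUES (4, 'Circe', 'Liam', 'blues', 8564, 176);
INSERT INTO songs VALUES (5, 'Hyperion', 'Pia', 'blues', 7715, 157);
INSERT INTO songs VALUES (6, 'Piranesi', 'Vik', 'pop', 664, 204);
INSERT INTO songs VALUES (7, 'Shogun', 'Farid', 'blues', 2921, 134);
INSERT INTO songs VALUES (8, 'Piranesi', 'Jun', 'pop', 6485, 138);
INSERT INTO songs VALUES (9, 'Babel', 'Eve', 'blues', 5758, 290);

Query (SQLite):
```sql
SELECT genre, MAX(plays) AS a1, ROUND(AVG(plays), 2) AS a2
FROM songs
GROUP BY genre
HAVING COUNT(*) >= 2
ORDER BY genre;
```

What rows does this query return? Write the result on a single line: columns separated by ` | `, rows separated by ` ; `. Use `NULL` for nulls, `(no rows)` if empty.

blues | 8564 | 6239.5 ; pop | 6485 | 3191.5

Group songs by genre.
Per group compute: MAX(plays), ROUND(AVG(plays), 2).
HAVING: drop groups with fewer than 2 rows.
  blues: ids {4, 5, 7, 9} → MAX(plays)=8564, ROUND(AVG(plays), 2)=6239.5
  folk: ids {2} → MAX(plays)=2259, ROUND(AVG(plays), 2)=2259
  pop: ids {1, 3, 6, 8} → MAX(plays)=6485, ROUND(AVG(plays), 2)=3191.5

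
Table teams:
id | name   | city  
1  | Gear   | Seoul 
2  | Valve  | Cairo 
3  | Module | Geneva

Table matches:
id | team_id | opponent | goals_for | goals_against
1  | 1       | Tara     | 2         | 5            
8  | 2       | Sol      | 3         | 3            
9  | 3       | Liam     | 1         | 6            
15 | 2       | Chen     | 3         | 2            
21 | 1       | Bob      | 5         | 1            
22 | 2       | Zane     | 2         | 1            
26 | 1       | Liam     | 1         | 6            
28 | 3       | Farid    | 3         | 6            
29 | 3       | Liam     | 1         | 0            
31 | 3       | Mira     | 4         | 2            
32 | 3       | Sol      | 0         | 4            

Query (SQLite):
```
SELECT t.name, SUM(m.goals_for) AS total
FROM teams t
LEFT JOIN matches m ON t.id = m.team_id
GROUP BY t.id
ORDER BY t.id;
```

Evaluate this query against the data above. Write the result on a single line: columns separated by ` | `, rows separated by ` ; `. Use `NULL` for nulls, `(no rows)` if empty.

Gear | 8 ; Valve | 8 ; Module | 9

LEFT JOIN keeps every teams row; unmatched ones get NULL for matches columns.
Group by teams.id and compute SUM(m.goals_for). SUM over an all-NULL group is NULL.
  1: ids {1, 21, 26} → SUM(m.goals_for)=8
  2: ids {8, 15, 22} → SUM(m.goals_for)=8
  3: ids {9, 28, 29, 31, 32} → SUM(m.goals_for)=9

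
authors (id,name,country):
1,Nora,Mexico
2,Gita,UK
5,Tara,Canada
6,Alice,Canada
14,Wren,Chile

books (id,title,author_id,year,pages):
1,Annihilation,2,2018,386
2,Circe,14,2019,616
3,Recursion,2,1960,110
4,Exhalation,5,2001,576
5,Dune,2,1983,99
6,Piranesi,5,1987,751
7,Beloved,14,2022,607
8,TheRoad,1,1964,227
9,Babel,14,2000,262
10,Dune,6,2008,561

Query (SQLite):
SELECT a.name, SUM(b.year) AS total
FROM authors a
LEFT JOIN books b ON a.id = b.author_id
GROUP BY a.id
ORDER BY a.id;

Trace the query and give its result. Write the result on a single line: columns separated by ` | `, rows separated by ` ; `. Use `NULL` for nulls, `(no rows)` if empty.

Nora | 1964 ; Gita | 5961 ; Tara | 3988 ; Alice | 2008 ; Wren | 6041

LEFT JOIN keeps every authors row; unmatched ones get NULL for books columns.
Group by authors.id and compute SUM(b.year). SUM over an all-NULL group is NULL.
  1: ids {8} → SUM(b.year)=1964
  2: ids {1, 3, 5} → SUM(b.year)=5961
  5: ids {4, 6} → SUM(b.year)=3988
  6: ids {10} → SUM(b.year)=2008
  14: ids {2, 7, 9} → SUM(b.year)=6041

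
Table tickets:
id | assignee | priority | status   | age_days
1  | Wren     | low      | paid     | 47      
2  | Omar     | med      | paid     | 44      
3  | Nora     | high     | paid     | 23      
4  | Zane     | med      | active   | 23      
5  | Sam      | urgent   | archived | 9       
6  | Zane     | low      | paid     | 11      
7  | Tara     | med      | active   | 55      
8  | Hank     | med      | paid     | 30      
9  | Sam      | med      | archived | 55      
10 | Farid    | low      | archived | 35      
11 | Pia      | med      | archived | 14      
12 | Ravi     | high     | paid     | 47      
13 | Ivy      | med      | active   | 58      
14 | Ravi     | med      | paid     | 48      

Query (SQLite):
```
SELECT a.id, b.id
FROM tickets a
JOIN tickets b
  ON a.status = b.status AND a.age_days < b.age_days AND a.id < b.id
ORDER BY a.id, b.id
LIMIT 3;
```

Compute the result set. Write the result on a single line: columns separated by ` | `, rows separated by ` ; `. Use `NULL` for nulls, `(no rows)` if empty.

Pairs (a,b) with same status, a.age_days < b.age_days, a.id < b.id.
status groups: active:{4,7,13} archived:{5,9,10,11} paid:{1,2,3,6,8,12,14}
Ordered by (a.id, b.id); first 3.

1 | 14 ; 2 | 12 ; 2 | 14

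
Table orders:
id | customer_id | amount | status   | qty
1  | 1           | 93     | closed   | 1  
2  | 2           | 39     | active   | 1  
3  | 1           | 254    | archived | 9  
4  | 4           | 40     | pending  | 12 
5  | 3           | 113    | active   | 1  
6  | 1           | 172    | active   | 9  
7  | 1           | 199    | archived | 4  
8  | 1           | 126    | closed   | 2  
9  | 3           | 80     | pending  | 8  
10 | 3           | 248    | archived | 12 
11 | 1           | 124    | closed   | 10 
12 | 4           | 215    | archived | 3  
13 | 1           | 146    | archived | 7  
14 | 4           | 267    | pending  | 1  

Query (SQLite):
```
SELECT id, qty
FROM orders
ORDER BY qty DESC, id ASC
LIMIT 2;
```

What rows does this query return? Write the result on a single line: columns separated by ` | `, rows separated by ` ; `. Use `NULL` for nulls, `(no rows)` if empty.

4 | 12 ; 10 | 12

Sort by qty desc, tiebreak id asc: (12, id=4), (12, id=10), (10, id=11), (9, id=3), (9, id=6) …. Take first 2.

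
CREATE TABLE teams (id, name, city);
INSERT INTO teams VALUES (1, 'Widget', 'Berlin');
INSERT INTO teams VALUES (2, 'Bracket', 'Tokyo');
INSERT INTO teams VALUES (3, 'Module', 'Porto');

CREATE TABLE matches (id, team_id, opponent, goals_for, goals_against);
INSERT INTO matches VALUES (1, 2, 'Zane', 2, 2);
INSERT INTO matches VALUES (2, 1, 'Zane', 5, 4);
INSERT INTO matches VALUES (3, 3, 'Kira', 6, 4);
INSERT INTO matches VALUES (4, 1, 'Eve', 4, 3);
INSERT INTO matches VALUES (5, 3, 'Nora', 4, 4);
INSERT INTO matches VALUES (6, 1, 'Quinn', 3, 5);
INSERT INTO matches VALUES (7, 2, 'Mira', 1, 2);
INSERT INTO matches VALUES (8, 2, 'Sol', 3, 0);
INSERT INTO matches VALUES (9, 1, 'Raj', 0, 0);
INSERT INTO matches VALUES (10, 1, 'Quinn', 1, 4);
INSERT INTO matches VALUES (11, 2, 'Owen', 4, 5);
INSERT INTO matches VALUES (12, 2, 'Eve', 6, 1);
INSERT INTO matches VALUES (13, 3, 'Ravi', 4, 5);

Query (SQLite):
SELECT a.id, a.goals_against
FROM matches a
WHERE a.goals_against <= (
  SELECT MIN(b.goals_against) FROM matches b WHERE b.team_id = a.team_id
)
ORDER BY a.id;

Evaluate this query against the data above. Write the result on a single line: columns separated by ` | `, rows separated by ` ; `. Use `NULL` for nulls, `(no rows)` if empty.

3 | 4 ; 5 | 4 ; 8 | 0 ; 9 | 0

For each matches row a, compute MIN(goals_against) over rows sharing a.team_id.
Keep row a if a.goals_against <= that per-group MIN.
  team_id=1: MIN(goals_against) = 0
  team_id=2: MIN(goals_against) = 0
  team_id=3: MIN(goals_against) = 4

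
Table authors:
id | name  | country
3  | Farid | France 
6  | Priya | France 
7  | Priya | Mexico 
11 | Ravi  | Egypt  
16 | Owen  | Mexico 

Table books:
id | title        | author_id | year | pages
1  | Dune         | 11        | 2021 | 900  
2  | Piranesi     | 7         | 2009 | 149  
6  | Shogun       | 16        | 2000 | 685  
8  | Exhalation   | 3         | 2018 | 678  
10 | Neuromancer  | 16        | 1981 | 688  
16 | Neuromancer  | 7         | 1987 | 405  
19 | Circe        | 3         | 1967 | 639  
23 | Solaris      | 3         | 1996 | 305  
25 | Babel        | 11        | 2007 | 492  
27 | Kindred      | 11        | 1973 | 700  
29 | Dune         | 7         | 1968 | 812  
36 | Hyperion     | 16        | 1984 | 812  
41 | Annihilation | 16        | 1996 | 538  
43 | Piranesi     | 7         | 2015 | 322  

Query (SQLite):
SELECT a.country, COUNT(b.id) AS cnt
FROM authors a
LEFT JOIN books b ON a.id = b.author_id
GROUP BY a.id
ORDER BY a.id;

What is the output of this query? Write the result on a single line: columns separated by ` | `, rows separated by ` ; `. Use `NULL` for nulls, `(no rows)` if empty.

France | 3 ; France | 0 ; Mexico | 4 ; Egypt | 3 ; Mexico | 4

LEFT JOIN keeps every authors row; unmatched ones get NULL for books columns.
Group by authors.id and compute COUNT(b.id). COUNT(col) of an all-NULL group is 0.
  3: ids {8, 19, 23} → COUNT(b.id)=3
  6: ids {—} → COUNT(b.id)=0
  7: ids {2, 16, 29, 43} → COUNT(b.id)=4
  11: ids {1, 25, 27} → COUNT(b.id)=3
  16: ids {6, 10, 36, 41} → COUNT(b.id)=4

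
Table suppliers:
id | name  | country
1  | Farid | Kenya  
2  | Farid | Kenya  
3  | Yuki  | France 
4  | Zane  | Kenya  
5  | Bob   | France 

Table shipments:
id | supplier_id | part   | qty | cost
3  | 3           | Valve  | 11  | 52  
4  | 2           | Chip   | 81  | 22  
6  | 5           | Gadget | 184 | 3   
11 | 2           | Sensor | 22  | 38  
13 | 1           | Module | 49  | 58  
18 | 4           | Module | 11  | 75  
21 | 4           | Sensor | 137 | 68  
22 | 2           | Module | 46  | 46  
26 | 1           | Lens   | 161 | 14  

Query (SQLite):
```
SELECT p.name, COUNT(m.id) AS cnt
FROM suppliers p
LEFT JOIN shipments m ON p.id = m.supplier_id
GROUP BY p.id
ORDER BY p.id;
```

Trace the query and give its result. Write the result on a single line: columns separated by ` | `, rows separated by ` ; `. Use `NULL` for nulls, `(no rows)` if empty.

LEFT JOIN keeps every suppliers row; unmatched ones get NULL for shipments columns.
Group by suppliers.id and compute COUNT(m.id). COUNT(col) of an all-NULL group is 0.
  1: ids {13, 26} → COUNT(m.id)=2
  2: ids {4, 11, 22} → COUNT(m.id)=3
  3: ids {3} → COUNT(m.id)=1
  4: ids {18, 21} → COUNT(m.id)=2
  5: ids {6} → COUNT(m.id)=1

Farid | 2 ; Farid | 3 ; Yuki | 1 ; Zane | 2 ; Bob | 1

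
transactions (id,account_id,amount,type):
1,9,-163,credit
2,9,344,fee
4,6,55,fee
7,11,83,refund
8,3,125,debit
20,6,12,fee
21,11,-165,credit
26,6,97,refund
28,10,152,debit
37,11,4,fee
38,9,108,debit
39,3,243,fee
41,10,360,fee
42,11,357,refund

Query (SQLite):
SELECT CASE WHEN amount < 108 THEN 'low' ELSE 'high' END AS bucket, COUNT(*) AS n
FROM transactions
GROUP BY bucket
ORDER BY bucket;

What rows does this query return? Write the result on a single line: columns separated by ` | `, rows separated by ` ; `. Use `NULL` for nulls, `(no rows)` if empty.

high | 7 ; low | 7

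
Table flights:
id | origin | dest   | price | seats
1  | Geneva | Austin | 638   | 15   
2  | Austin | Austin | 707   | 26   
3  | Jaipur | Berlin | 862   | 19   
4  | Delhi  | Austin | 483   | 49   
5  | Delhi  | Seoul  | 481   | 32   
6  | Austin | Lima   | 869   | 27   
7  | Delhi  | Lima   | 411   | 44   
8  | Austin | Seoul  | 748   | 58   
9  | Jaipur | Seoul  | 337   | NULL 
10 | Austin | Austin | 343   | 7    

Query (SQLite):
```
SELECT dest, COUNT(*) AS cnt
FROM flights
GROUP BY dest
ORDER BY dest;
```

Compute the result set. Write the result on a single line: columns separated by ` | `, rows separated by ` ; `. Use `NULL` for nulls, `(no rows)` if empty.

Austin | 4 ; Berlin | 1 ; Lima | 2 ; Seoul | 3

Partition flights by dest; compute COUNT(*) within each group.
  Austin: ids {1, 2, 4, 10} → COUNT(*)=4
  Berlin: ids {3} → COUNT(*)=1
  Lima: ids {6, 7} → COUNT(*)=2
  Seoul: ids {5, 8, 9} → COUNT(*)=3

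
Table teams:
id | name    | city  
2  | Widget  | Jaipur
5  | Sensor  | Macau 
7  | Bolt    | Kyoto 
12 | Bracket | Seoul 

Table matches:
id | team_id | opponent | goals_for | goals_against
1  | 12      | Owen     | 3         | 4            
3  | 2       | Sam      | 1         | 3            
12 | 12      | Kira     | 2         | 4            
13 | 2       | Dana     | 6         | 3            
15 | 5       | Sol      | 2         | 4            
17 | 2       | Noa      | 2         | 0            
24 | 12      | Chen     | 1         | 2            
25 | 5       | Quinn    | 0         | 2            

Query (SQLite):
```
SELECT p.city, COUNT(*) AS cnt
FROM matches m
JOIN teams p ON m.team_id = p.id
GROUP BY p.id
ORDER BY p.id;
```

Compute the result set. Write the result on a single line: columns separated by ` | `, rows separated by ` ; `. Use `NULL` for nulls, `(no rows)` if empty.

Join each matches row to its teams via team_id.
Group joined rows by teams.id; compute COUNT(*) per group.
  2: ids {3, 13, 17} → COUNT(*)=3
  5: ids {15, 25} → COUNT(*)=2
  12: ids {1, 12, 24} → COUNT(*)=3

Jaipur | 3 ; Macau | 2 ; Seoul | 3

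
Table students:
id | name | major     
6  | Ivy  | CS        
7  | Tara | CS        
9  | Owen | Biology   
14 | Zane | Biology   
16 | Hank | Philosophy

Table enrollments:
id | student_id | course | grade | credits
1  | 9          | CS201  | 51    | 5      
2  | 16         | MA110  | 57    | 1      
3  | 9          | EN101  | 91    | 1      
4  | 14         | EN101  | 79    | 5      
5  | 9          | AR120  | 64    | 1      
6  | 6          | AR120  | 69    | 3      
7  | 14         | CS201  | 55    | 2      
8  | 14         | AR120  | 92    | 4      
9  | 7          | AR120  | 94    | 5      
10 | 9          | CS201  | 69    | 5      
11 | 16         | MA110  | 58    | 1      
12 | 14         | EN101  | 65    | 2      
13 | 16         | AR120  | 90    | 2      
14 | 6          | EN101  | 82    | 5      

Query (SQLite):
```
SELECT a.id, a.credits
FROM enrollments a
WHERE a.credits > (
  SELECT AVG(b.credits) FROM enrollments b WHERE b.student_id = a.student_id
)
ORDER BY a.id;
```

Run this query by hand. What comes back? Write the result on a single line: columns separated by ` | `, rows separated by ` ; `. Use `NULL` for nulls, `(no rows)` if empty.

For each enrollments row a, compute AVG(credits) over rows sharing a.student_id.
Keep row a if a.credits > that per-group AVG.
  student_id=6: AVG(credits) = 4.0
  student_id=7: AVG(credits) = 5.0
  student_id=9: AVG(credits) = 3.0
  student_id=14: AVG(credits) = 3.25
  student_id=16: AVG(credits) = 1.333333

1 | 5 ; 4 | 5 ; 8 | 4 ; 10 | 5 ; 13 | 2 ; 14 | 5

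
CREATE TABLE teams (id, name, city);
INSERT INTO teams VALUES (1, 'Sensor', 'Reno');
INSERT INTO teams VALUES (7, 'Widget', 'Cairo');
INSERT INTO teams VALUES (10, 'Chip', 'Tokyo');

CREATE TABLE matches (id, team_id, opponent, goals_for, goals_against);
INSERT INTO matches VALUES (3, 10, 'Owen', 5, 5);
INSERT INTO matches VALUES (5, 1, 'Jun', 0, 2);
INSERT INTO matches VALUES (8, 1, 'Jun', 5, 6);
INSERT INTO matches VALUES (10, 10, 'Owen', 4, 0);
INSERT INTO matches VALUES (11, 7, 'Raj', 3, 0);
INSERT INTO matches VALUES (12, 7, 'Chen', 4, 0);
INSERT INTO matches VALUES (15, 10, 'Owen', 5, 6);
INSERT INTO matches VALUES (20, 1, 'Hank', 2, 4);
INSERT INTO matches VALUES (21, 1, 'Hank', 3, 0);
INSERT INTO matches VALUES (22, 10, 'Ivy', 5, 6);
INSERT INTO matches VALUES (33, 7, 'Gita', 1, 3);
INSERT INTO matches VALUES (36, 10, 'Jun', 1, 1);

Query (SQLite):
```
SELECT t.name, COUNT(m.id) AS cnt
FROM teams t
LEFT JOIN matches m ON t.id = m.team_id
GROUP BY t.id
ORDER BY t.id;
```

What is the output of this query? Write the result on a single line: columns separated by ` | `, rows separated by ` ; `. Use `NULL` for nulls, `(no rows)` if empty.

Sensor | 4 ; Widget | 3 ; Chip | 5

LEFT JOIN keeps every teams row; unmatched ones get NULL for matches columns.
Group by teams.id and compute COUNT(m.id). COUNT(col) of an all-NULL group is 0.
  1: ids {5, 8, 20, 21} → COUNT(m.id)=4
  7: ids {11, 12, 33} → COUNT(m.id)=3
  10: ids {3, 10, 15, 22, 36} → COUNT(m.id)=5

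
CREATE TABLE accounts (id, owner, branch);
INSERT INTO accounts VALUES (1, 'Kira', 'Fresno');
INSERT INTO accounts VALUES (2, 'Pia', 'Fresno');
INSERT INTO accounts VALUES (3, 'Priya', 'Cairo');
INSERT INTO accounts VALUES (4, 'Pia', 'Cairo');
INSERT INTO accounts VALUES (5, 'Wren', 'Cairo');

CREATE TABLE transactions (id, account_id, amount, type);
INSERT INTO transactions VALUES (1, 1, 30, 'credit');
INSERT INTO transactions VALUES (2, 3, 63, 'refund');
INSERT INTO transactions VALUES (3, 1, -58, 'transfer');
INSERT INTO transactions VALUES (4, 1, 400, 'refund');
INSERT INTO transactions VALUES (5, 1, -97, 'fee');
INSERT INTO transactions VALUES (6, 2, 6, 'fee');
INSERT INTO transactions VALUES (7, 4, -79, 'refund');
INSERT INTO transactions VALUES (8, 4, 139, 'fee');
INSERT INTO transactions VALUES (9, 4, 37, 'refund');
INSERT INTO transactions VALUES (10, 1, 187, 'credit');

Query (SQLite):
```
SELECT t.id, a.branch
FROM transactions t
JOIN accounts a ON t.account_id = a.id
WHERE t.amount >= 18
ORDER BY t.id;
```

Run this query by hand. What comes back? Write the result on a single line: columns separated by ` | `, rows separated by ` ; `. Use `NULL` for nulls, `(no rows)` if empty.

1 | Fresno ; 2 | Cairo ; 4 | Fresno ; 8 | Cairo ; 9 | Cairo ; 10 | Fresno

Each transactions row matches the accounts row where account_id = accounts.id.
Then keep rows with t.amount >= 18.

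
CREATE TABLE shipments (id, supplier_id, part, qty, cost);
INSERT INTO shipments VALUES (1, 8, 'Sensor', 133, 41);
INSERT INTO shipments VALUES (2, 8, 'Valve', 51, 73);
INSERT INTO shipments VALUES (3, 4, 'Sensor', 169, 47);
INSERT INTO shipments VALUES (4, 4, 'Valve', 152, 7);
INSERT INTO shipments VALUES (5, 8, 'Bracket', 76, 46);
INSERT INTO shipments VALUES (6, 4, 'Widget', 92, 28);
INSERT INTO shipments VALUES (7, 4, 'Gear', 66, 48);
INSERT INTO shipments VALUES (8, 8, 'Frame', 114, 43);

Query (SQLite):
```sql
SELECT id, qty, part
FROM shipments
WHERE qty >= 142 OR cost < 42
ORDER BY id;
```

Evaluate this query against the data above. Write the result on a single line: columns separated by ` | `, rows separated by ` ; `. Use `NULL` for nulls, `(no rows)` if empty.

qty >= 142: ids {3, 4}
cost < 42: ids {1, 4, 6}
Combine with OR.

1 | 133 | Sensor ; 3 | 169 | Sensor ; 4 | 152 | Valve ; 6 | 92 | Widget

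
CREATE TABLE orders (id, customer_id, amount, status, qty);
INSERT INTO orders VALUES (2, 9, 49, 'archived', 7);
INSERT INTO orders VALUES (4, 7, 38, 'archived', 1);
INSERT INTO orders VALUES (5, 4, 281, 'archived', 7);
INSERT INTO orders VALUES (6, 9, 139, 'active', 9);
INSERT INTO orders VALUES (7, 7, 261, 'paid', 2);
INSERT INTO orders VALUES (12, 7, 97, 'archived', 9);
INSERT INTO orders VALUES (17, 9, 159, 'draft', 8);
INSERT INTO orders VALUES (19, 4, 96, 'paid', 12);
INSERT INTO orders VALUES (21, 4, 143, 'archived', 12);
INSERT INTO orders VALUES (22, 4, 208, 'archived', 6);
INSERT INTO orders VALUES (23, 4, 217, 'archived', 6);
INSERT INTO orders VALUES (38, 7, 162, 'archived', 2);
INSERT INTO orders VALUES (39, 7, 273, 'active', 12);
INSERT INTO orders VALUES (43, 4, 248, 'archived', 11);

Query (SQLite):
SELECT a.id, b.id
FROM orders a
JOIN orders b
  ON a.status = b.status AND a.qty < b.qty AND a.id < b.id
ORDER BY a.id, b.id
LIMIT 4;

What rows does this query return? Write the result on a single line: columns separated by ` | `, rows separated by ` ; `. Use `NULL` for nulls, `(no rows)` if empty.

2 | 12 ; 2 | 21 ; 2 | 43 ; 4 | 5

Pairs (a,b) with same status, a.qty < b.qty, a.id < b.id.
status groups: active:{6,39} archived:{2,4,5,12,21,22,23,38,43} draft:{17} paid:{7,19}
Ordered by (a.id, b.id); first 4.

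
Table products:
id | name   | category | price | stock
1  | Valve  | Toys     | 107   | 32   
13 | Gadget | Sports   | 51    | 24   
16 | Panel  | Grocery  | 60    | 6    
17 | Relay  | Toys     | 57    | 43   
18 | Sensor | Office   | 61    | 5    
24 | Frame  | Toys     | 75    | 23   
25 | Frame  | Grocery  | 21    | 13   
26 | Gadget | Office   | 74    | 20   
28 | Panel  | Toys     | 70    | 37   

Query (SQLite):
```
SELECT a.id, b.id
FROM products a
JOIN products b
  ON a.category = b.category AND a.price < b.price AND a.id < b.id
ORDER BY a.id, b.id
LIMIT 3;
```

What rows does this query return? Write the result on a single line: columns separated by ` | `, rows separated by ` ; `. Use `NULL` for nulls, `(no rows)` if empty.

Pairs (a,b) with same category, a.price < b.price, a.id < b.id.
category groups: Grocery:{16,25} Office:{18,26} Sports:{13} Toys:{1,17,24,28}
Ordered by (a.id, b.id); first 3.

17 | 24 ; 17 | 28 ; 18 | 26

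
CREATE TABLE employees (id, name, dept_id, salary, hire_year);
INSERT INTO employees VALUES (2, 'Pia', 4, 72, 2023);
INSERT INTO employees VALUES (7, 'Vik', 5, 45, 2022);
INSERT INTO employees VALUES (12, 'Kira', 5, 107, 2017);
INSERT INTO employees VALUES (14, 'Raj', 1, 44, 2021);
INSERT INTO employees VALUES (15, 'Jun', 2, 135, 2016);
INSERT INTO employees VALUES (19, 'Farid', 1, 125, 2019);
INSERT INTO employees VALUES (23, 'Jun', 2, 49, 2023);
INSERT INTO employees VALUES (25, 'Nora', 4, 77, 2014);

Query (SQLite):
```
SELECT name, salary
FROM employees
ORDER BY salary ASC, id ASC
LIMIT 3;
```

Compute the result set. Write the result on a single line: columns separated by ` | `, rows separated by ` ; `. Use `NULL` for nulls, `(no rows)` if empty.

Raj | 44 ; Vik | 45 ; Jun | 49

Sort by salary asc, tiebreak id asc: (44, id=14), (45, id=7), (49, id=23), (72, id=2), (77, id=25), (107, id=12) …. Take first 3.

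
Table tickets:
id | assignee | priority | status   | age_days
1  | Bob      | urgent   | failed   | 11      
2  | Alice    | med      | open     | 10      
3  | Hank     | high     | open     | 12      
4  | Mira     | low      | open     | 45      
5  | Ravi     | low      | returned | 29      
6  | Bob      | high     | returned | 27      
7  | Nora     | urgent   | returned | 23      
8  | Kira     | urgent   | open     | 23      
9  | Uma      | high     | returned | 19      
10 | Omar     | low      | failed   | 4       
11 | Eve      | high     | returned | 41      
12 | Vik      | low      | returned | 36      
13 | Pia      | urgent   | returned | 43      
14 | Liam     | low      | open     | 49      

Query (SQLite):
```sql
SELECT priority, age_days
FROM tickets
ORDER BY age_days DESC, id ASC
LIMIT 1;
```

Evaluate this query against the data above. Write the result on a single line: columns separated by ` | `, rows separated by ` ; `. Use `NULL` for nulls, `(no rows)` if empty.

low | 49

Sort by age_days desc, tiebreak id asc: (49, id=14), (45, id=4), (43, id=13), (41, id=11) …. Take first 1.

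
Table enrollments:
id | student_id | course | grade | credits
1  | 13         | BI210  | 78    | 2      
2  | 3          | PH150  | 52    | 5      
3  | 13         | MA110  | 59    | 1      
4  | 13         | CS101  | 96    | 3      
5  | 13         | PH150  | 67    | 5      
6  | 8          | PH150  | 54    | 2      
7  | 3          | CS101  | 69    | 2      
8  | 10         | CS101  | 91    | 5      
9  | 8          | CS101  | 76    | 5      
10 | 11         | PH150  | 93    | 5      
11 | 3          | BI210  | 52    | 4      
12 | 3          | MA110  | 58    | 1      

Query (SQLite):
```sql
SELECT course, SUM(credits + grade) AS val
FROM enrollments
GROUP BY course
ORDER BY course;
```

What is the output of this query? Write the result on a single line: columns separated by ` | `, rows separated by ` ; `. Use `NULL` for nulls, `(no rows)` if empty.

For each row compute credits + grade.
Group by course; take SUM of the expression per group.
  BI210: ids {1, 11} → SUM(credits + grade)=136
  CS101: ids {4, 7, 8, 9} → SUM(credits + grade)=347
  MA110: ids {3, 12} → SUM(credits + grade)=119
  PH150: ids {2, 5, 6, 10} → SUM(credits + grade)=283

BI210 | 136 ; CS101 | 347 ; MA110 | 119 ; PH150 | 283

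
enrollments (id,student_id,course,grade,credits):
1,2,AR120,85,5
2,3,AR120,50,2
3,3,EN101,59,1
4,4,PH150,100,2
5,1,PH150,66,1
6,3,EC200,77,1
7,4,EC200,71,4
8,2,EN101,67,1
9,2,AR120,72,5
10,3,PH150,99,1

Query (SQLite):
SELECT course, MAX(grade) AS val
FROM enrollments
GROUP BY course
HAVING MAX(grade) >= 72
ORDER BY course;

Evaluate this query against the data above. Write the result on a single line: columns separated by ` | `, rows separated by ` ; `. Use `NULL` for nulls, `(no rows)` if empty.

AR120 | 85 ; EC200 | 77 ; PH150 | 100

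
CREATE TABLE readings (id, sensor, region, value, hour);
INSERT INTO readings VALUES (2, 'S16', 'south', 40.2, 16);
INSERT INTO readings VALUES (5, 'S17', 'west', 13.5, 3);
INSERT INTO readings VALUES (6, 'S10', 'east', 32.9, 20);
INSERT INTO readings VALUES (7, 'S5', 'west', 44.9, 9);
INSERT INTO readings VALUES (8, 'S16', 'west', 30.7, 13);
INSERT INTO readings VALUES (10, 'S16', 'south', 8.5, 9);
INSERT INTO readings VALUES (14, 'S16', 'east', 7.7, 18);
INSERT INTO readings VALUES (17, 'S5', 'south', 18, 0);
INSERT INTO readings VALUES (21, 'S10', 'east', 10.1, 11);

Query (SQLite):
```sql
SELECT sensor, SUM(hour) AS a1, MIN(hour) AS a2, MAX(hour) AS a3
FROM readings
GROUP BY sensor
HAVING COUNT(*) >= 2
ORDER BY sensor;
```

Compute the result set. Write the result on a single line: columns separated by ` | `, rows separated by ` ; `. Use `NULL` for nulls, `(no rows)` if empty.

Group readings by sensor.
Per group compute: SUM(hour), MIN(hour), MAX(hour).
HAVING: drop groups with fewer than 2 rows.
  S10: ids {6, 21} → SUM(hour)=31, MIN(hour)=11, MAX(hour)=20
  S16: ids {2, 8, 10, 14} → SUM(hour)=56, MIN(hour)=9, MAX(hour)=18
  S17: ids {5} → SUM(hour)=3, MIN(hour)=3, MAX(hour)=3
  S5: ids {7, 17} → SUM(hour)=9, MIN(hour)=0, MAX(hour)=9

S10 | 31 | 11 | 20 ; S16 | 56 | 9 | 18 ; S5 | 9 | 0 | 9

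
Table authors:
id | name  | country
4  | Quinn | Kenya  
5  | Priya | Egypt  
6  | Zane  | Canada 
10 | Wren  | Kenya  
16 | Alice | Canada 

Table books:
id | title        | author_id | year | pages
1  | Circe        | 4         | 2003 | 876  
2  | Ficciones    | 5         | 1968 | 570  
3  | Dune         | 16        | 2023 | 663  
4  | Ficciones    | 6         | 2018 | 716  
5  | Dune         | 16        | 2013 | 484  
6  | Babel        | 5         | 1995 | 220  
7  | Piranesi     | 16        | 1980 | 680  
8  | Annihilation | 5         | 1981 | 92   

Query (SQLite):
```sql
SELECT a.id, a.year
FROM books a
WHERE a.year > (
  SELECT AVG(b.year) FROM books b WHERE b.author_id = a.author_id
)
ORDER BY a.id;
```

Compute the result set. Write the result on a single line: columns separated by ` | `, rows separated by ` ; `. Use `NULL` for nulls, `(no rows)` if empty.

For each books row a, compute AVG(year) over rows sharing a.author_id.
Keep row a if a.year > that per-group AVG.
  author_id=4: AVG(year) = 2003.0
  author_id=5: AVG(year) = 1981.333333
  author_id=6: AVG(year) = 2018.0
  author_id=16: AVG(year) = 2005.333333

3 | 2023 ; 5 | 2013 ; 6 | 1995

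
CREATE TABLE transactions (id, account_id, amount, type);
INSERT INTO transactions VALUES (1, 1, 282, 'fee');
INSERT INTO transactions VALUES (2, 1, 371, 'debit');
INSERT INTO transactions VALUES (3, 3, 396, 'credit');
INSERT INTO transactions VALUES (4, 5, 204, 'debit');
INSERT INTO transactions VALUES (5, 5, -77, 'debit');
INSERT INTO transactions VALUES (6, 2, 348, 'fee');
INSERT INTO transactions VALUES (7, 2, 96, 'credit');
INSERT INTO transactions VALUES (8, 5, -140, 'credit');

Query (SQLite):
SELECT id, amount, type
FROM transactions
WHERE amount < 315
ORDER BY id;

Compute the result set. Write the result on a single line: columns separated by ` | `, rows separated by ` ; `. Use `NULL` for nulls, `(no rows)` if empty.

amount < 315: ids {1, 4, 5, 7, 8}

1 | 282 | fee ; 4 | 204 | debit ; 5 | -77 | debit ; 7 | 96 | credit ; 8 | -140 | credit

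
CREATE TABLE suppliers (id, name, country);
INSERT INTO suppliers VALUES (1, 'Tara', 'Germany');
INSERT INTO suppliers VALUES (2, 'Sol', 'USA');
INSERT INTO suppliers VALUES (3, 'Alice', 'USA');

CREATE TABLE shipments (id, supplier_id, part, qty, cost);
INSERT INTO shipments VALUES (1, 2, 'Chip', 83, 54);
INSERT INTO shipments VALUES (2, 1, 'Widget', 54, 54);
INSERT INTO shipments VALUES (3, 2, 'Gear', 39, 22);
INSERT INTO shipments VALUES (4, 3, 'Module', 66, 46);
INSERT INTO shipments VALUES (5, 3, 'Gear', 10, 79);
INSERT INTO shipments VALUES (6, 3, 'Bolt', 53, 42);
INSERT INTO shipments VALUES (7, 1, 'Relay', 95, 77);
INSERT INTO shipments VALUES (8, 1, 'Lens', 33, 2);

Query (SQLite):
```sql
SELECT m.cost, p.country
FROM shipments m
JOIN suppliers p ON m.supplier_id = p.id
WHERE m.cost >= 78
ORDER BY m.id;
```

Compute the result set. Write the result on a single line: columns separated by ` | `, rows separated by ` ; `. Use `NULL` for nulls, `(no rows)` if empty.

79 | USA

Each shipments row matches the suppliers row where supplier_id = suppliers.id.
Then keep rows with m.cost >= 78.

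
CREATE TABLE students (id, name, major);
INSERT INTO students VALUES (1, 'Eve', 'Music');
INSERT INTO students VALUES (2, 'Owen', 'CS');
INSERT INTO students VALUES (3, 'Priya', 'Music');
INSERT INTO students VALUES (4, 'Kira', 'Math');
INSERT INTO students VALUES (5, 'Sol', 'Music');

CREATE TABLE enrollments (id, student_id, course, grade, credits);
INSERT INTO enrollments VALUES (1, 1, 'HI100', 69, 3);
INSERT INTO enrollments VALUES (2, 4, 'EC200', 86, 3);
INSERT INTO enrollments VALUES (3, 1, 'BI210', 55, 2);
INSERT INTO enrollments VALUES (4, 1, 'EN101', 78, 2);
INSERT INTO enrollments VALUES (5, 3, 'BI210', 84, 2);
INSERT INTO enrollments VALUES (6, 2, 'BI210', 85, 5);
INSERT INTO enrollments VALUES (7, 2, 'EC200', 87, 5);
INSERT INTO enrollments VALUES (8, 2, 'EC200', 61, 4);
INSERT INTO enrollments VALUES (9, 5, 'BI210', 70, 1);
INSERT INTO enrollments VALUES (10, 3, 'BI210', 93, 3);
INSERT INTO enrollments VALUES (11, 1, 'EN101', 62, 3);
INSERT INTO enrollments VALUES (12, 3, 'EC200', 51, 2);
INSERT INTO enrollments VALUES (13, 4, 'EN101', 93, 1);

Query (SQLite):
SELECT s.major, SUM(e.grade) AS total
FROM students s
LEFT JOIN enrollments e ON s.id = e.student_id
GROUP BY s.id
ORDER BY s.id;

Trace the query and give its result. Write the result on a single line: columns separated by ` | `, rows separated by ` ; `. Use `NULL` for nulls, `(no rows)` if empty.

Music | 264 ; CS | 233 ; Music | 228 ; Math | 179 ; Music | 70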